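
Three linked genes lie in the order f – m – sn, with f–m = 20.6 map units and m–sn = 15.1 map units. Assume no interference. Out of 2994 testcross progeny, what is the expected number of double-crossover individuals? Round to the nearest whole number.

93

Map distances give recombination frequencies of 0.206 and 0.151 for the two intervals.
With no interference, expected double-crossover frequency = 0.206 × 0.151 = 0.03111.
Expected number = 0.03111 × 2994 = 93.13 ≈ 93.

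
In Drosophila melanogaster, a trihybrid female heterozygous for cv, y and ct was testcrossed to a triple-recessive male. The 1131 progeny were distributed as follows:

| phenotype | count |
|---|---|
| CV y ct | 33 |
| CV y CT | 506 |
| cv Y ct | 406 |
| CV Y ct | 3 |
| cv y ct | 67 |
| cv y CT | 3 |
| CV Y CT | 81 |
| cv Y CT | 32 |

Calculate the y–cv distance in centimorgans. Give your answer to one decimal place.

13.6 centimorgans

The two most frequent reciprocal classes, CV y CT and cv Y ct, are the parental types, so the F1 was CV y CT / cv Y ct.
The two rarest classes, cv y CT and CV Y ct, are the double crossovers. Comparing them with the parentals, only the cv allele has switched, so cv is the middle locus and the order is y – cv – ct.
Crossovers in the y–cv interval produce the single-crossover classes CV Y CT and cv y ct (81 + 67 = 148) plus the double crossovers (6).
RF(y–cv) = (148 + 6) / 1131 = 154/1131 = 0.1362 → 13.6 centimorgans.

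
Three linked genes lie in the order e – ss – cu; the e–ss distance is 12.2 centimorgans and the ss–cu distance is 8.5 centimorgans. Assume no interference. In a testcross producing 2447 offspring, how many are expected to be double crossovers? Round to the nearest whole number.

Map distances give recombination frequencies of 0.122 and 0.085 for the two intervals.
With no interference, expected double-crossover frequency = 0.122 × 0.085 = 0.01037.
Expected number = 0.01037 × 2447 = 25.38 ≈ 25.

25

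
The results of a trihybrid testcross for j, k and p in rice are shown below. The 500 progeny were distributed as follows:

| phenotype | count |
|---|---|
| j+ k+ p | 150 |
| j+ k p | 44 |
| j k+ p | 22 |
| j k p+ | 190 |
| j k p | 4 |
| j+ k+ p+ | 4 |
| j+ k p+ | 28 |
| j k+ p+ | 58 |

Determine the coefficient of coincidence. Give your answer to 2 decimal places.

The two most frequent reciprocal classes, j k p+ and j+ k+ p, are the parental types, so the F1 was j k p+ / j+ k+ p.
The two rarest classes, j k p and j+ k+ p+, are the double crossovers. Comparing them with the parentals, only the p allele has switched, so p is the middle locus and the order is k – p – j.
k–p: (102 + 8)/500 = 0.2200; p–j: (50 + 8)/500 = 0.1160.
Expected DCO frequency = 0.2200 × 0.1160 ≈ 0.02552; observed = 8/500 ≈ 0.01600.
Coefficient of coincidence = 0.01600/0.02552 ≈ 0.63.

0.63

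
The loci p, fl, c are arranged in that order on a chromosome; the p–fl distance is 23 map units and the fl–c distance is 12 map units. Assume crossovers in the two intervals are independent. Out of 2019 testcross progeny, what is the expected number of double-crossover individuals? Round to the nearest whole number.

56

Map distances give recombination frequencies of 0.230 and 0.120 for the two intervals.
With no interference, expected double-crossover frequency = 0.230 × 0.120 = 0.02760.
Expected number = 0.02760 × 2019 = 55.72 ≈ 56.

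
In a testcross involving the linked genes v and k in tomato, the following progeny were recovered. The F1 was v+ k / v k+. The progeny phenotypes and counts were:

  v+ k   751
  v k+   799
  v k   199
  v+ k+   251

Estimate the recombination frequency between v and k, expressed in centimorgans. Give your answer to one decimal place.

The recombinant classes are v+ k+ and v k: 251 + 199 = 450.
Recombination frequency = 450/2000 = 0.2250 ≈ 22.5%, i.e. 22.5 centimorgans.

22.5 centimorgans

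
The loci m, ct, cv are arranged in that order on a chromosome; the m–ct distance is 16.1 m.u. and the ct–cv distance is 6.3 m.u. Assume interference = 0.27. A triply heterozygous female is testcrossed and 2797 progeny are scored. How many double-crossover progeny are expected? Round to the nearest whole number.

21

Map distances give recombination frequencies of 0.161 and 0.063 for the two intervals.
With interference 0.27 (so coincidence = 0.73), expected double-crossover frequency = 0.161 × 0.063 × 0.73 = 0.00740.
Expected number = 0.00740 × 2797 = 20.71 ≈ 21.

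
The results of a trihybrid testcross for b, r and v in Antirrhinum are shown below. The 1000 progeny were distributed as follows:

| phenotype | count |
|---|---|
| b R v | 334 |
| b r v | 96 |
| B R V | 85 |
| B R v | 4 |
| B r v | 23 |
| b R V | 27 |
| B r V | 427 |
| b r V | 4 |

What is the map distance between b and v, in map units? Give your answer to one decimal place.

5.8 map units

The two most frequent reciprocal classes, b R v and B r V, are the parental types, so the F1 was b R v / B r V.
The two rarest classes, B R v and b r V, are the double crossovers. Comparing them with the parentals, only the b allele has switched, so b is the middle locus and the order is r – b – v.
Crossovers in the b–v interval produce the single-crossover classes b R V and B r v (27 + 23 = 50) plus the double crossovers (8).
RF(b–v) = (50 + 8) / 1000 = 58/1000 = 0.0580 → 5.8 map units.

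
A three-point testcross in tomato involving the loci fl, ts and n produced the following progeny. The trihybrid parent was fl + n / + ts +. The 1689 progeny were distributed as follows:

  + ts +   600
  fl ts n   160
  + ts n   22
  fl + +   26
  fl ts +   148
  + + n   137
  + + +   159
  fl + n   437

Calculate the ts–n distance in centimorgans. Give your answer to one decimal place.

21.7 centimorgans

The two rarest classes, fl + + and + ts n, are the double crossovers. Comparing them with the parentals, only the n allele has switched, so n is the middle locus and the order is ts – n – fl.
Crossovers in the ts–n interval produce the single-crossover classes fl ts n and + + + (160 + 159 = 319) plus the double crossovers (48).
RF(ts–n) = (319 + 48) / 1689 = 367/1689 = 0.2173 → 21.7 centimorgans.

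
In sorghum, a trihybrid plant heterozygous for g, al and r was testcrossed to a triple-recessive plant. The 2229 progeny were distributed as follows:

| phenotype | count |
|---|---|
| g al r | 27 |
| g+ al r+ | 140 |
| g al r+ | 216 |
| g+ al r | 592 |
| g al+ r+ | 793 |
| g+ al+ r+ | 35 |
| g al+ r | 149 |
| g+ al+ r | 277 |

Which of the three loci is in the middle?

g

The two most frequent reciprocal classes, g al+ r+ and g+ al r, are the parental types, so the F1 was g al+ r+ / g+ al r.
The two rarest classes, g+ al+ r+ and g al r, are the double crossovers. Comparing them with the parentals, only the g allele has switched, so g is the middle locus and the order is r – g – al.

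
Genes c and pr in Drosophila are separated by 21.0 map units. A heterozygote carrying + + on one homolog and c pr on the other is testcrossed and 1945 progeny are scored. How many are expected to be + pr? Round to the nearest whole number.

204

A map distance of 21.0 map units corresponds to a recombination frequency of 0.210.
The F1 is + + / c pr, so + pr is a recombinant gamete class with expected frequency r/2 = 0.210/2 = 0.1050.
Expected number = 0.1050 × 1945 = 204.22 ≈ 204.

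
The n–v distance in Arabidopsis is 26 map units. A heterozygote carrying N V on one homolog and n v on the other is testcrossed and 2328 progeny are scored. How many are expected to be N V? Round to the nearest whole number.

861

A map distance of 26 map units corresponds to a recombination frequency of 0.260.
The F1 is N V / n v, so N V is a parental gamete class with expected frequency (1 − r)/2 = 0.740/2 = 0.3700.
Expected number = 0.3700 × 2328 = 861.36 ≈ 861.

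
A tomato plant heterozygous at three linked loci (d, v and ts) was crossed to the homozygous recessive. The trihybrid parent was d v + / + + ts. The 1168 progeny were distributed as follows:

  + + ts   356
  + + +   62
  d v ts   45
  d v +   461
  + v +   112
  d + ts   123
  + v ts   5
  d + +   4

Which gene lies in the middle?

v

The two rarest classes, d + + and + v ts, are the double crossovers. Comparing them with the parentals, only the v allele has switched, so v is the middle locus and the order is d – v – ts.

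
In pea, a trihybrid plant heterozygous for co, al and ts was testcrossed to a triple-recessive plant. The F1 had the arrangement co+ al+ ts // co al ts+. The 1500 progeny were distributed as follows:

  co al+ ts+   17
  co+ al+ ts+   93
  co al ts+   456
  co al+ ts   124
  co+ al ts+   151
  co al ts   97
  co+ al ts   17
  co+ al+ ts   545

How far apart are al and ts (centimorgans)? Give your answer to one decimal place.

The two rarest classes, co+ al ts and co al+ ts+, are the double crossovers. Comparing them with the parentals, only the al allele has switched, so al is the middle locus and the order is ts – al – co.
Crossovers in the ts–al interval produce the single-crossover classes co+ al+ ts+ and co al ts (93 + 97 = 190) plus the double crossovers (34).
RF(ts–al) = (190 + 34) / 1500 = 224/1500 = 0.1493 → 14.9 centimorgans.

14.9 centimorgans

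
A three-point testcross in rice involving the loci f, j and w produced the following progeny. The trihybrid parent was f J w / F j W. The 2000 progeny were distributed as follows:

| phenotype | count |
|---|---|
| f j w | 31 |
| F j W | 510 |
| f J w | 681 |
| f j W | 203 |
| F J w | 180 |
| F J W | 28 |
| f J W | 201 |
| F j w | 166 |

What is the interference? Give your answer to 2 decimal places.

The two rarest classes, f j w and F J W, are the double crossovers. Comparing them with the parentals, only the j allele has switched, so j is the middle locus and the order is w – j – f.
w–j: (367 + 59)/2000 = 0.2130; j–f: (383 + 59)/2000 = 0.2210.
Expected DCO frequency = 0.2130 × 0.2210 ≈ 0.04707; observed = 59/2000 ≈ 0.02950.
Coefficient of coincidence = 0.02950/0.04707 ≈ 0.63; interference = 1 − 0.63 = 0.37.

0.37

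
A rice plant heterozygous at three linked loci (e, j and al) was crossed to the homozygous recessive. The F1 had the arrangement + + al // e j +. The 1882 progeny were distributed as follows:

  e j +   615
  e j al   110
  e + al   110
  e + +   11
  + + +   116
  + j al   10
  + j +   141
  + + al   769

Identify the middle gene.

The two rarest classes, + j al and e + +, are the double crossovers. Comparing them with the parentals, only the j allele has switched, so j is the middle locus and the order is al – j – e.

j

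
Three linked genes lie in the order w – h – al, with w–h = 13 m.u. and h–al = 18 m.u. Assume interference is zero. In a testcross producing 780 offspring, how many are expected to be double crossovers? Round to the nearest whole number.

Map distances give recombination frequencies of 0.130 and 0.180 for the two intervals.
With no interference, expected double-crossover frequency = 0.130 × 0.180 = 0.02340.
Expected number = 0.02340 × 780 = 18.25 ≈ 18.

18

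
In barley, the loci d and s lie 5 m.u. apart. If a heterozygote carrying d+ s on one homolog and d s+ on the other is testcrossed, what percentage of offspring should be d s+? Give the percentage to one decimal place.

A map distance of 5 m.u. corresponds to a recombination frequency of 0.050.
The F1 is d+ s / d s+, so d s+ is a parental gamete class with expected frequency (1 − r)/2 = 0.950/2 = 0.4750.
That is 0.4750 = 47.5% of the progeny.

47.5%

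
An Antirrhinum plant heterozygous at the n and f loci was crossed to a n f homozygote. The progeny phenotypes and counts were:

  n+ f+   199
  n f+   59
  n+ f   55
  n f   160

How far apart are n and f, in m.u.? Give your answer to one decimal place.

The two most frequent classes, n+ f+ (199) and n f (160), are the parental types, so the F1 was n+ f+ / n f.
The recombinant classes are n+ f and n f+: 55 + 59 = 114.
Recombination frequency = 114/473 = 0.2410 ≈ 24.1%, i.e. 24.1 m.u.

24.1 m.u.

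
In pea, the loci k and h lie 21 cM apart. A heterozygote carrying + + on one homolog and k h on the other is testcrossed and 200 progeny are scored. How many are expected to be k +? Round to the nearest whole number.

21

A map distance of 21 cM corresponds to a recombination frequency of 0.210.
The F1 is + + / k h, so k + is a recombinant gamete class with expected frequency r/2 = 0.210/2 = 0.1050.
Expected number = 0.1050 × 200 = 21.00 ≈ 21.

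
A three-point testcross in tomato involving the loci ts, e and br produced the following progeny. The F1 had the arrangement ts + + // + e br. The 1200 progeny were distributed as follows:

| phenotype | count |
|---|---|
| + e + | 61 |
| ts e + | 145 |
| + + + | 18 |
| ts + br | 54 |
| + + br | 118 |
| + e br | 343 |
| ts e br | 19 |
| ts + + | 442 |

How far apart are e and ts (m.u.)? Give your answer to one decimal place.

The two rarest classes, + + + and ts e br, are the double crossovers. Comparing them with the parentals, only the ts allele has switched, so ts is the middle locus and the order is e – ts – br.
Crossovers in the e–ts interval produce the single-crossover classes ts e + and + + br (145 + 118 = 263) plus the double crossovers (37).
RF(e–ts) = (263 + 37) / 1200 = 300/1200 = 0.2500 → 25.0 m.u.

25.0 m.u.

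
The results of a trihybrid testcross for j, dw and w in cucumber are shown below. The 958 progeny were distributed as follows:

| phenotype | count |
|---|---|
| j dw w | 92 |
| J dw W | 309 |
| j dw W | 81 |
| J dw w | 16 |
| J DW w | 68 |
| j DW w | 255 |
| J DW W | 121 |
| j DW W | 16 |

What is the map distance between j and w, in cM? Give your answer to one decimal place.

The two most frequent reciprocal classes, J dw W and j DW w, are the parental types, so the F1 was J dw W / j DW w.
The two rarest classes, J dw w and j DW W, are the double crossovers. Comparing them with the parentals, only the w allele has switched, so w is the middle locus and the order is j – w – dw.
Crossovers in the j–w interval produce the single-crossover classes j dw W and J DW w (81 + 68 = 149) plus the double crossovers (32).
RF(j–w) = (149 + 32) / 958 = 181/958 = 0.1889 → 18.9 cM.

18.9 cM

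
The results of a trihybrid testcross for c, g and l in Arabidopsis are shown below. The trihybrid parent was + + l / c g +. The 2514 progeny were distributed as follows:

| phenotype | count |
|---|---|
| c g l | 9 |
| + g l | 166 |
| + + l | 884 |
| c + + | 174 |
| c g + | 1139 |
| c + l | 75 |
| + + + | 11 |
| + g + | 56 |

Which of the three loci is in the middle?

l

The two rarest classes, + + + and c g l, are the double crossovers. Comparing them with the parentals, only the l allele has switched, so l is the middle locus and the order is g – l – c.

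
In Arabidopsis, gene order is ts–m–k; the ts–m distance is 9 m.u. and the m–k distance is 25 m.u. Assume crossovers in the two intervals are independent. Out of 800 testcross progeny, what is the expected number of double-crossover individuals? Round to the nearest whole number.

18

Map distances give recombination frequencies of 0.090 and 0.250 for the two intervals.
With no interference, expected double-crossover frequency = 0.090 × 0.250 = 0.02250.
Expected number = 0.02250 × 800 = 18.00 ≈ 18.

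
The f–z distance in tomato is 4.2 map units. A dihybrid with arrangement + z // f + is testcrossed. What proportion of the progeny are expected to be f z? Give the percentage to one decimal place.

2.1%

A map distance of 4.2 map units corresponds to a recombination frequency of 0.042.
The F1 is + z / f +, so f z is a recombinant gamete class with expected frequency r/2 = 0.042/2 = 0.0210.
That is 0.0210 = 2.1% of the progeny.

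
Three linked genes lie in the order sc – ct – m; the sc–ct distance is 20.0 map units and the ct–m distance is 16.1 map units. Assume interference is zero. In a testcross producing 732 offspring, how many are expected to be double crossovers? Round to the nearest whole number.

Map distances give recombination frequencies of 0.200 and 0.161 for the two intervals.
With no interference, expected double-crossover frequency = 0.200 × 0.161 = 0.03220.
Expected number = 0.03220 × 732 = 23.57 ≈ 24.

24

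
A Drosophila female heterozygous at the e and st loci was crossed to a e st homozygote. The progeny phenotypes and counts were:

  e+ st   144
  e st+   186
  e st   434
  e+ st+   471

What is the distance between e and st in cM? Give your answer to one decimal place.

The two most frequent classes, e+ st+ (471) and e st (434), are the parental types, so the F1 was e+ st+ / e st.
The recombinant classes are e+ st and e st+: 144 + 186 = 330.
Recombination frequency = 330/1235 = 0.2672 ≈ 26.7%, i.e. 26.7 cM.

26.7 cM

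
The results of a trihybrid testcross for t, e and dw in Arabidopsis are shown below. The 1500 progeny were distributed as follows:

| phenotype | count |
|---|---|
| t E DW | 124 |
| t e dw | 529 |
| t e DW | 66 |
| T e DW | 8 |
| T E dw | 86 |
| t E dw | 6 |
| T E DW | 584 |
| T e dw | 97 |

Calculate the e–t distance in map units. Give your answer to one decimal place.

15.7 map units

The two most frequent reciprocal classes, T E DW and t e dw, are the parental types, so the F1 was T E DW / t e dw.
The two rarest classes, T e DW and t E dw, are the double crossovers. Comparing them with the parentals, only the e allele has switched, so e is the middle locus and the order is t – e – dw.
Crossovers in the t–e interval produce the single-crossover classes t E DW and T e dw (124 + 97 = 221) plus the double crossovers (14).
RF(t–e) = (221 + 14) / 1500 = 235/1500 = 0.1567 → 15.7 map units.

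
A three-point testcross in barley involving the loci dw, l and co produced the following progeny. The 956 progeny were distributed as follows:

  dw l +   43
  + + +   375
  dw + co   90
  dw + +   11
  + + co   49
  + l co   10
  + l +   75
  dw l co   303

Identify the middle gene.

dw

The two most frequent reciprocal classes, + + + and dw l co, are the parental types, so the F1 was + + + / dw l co.
The two rarest classes, dw + + and + l co, are the double crossovers. Comparing them with the parentals, only the dw allele has switched, so dw is the middle locus and the order is co – dw – l.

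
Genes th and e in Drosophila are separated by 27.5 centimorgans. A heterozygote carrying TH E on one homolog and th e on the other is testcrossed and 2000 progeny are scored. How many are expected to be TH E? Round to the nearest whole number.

725

A map distance of 27.5 centimorgans corresponds to a recombination frequency of 0.275.
The F1 is TH E / th e, so TH E is a parental gamete class with expected frequency (1 − r)/2 = 0.725/2 = 0.3625.
Expected number = 0.3625 × 2000 = 725.00 ≈ 725.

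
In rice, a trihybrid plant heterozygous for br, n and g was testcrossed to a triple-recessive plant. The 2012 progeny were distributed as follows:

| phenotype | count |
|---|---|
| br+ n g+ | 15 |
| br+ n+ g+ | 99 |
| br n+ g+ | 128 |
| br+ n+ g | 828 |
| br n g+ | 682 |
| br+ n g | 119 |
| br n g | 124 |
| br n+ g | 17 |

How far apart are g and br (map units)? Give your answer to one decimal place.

The two most frequent reciprocal classes, br n g+ and br+ n+ g, are the parental types, so the F1 was br n g+ / br+ n+ g.
The two rarest classes, br+ n g+ and br n+ g, are the double crossovers. Comparing them with the parentals, only the br allele has switched, so br is the middle locus and the order is g – br – n.
Crossovers in the g–br interval produce the single-crossover classes br n g and br+ n+ g+ (124 + 99 = 223) plus the double crossovers (32).
RF(g–br) = (223 + 32) / 2012 = 255/2012 = 0.1267 → 12.7 map units.

12.7 map units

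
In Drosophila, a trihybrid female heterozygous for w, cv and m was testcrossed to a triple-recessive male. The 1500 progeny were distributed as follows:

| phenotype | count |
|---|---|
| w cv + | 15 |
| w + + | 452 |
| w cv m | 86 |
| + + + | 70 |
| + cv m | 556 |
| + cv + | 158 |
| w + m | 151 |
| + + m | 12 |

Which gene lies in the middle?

cv

The two most frequent reciprocal classes, + cv m and w + +, are the parental types, so the F1 was + cv m / w + +.
The two rarest classes, + + m and w cv +, are the double crossovers. Comparing them with the parentals, only the cv allele has switched, so cv is the middle locus and the order is w – cv – m.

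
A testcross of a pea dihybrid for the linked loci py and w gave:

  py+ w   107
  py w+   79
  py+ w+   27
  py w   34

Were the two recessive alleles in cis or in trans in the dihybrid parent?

trans

The two most frequent classes are py+ w (107) and py w+ (79); these are the parental (non-recombinant) types.
So the F1 carried py+ w on one chromosome and py w+ on the other — the recessive alleles are on opposite chromosomes (trans / repulsion).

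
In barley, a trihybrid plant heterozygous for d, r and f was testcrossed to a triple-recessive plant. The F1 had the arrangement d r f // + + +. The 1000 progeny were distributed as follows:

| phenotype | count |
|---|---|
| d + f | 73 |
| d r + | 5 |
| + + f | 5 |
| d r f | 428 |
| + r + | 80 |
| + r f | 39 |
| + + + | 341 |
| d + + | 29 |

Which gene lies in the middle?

The two rarest classes, d r + and + + f, are the double crossovers. Comparing them with the parentals, only the f allele has switched, so f is the middle locus and the order is r – f – d.

f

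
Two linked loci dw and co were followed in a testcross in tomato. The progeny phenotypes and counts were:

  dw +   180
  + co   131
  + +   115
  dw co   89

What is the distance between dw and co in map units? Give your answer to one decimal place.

The two most frequent classes, + co (131) and dw + (180), are the parental types, so the F1 was + co / dw +.
The recombinant classes are + + and dw co: 115 + 89 = 204.
Recombination frequency = 204/515 = 0.3961 ≈ 39.6%, i.e. 39.6 map units.

39.6 map units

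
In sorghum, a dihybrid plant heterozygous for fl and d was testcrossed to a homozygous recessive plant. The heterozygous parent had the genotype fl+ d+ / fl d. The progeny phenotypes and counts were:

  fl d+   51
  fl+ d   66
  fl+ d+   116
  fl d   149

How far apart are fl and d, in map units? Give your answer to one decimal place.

The recombinant classes are fl+ d and fl d+: 66 + 51 = 117.
Recombination frequency = 117/382 = 0.3063 ≈ 30.6%, i.e. 30.6 map units.

30.6 map units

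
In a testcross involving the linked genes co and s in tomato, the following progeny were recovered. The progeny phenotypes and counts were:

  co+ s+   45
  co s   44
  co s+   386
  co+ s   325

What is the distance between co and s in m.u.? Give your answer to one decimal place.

The two most frequent classes, co+ s (325) and co s+ (386), are the parental types, so the F1 was co+ s / co s+.
The recombinant classes are co+ s+ and co s: 45 + 44 = 89.
Recombination frequency = 89/800 = 0.1113 ≈ 11.1%, i.e. 11.1 m.u.

11.1 m.u.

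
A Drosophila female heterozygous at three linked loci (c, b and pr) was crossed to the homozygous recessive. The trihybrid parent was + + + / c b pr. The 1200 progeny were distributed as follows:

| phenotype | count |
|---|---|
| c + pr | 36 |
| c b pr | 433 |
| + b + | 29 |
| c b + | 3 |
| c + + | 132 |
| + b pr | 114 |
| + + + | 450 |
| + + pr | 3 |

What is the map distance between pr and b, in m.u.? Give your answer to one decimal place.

5.9 m.u.

The two rarest classes, + + pr and c b +, are the double crossovers. Comparing them with the parentals, only the pr allele has switched, so pr is the middle locus and the order is b – pr – c.
Crossovers in the b–pr interval produce the single-crossover classes + b + and c + pr (29 + 36 = 65) plus the double crossovers (6).
RF(b–pr) = (65 + 6) / 1200 = 71/1200 = 0.0592 → 5.9 m.u.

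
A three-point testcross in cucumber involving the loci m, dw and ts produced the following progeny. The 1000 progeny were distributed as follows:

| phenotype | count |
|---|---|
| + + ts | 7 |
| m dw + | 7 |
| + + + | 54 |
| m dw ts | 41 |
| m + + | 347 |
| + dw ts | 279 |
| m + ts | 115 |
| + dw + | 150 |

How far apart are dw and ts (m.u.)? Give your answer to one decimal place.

The two most frequent reciprocal classes, m + + and + dw ts, are the parental types, so the F1 was m + + / + dw ts.
The two rarest classes, m dw + and + + ts, are the double crossovers. Comparing them with the parentals, only the dw allele has switched, so dw is the middle locus and the order is ts – dw – m.
Crossovers in the ts–dw interval produce the single-crossover classes m + ts and + dw + (115 + 150 = 265) plus the double crossovers (14).
RF(ts–dw) = (265 + 14) / 1000 = 279/1000 = 0.2790 → 27.9 m.u.

27.9 m.u.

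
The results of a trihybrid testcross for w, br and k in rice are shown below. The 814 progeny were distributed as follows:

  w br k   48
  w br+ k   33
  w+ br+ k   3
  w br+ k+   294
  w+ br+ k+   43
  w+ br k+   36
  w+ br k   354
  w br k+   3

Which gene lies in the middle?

The two most frequent reciprocal classes, w br+ k+ and w+ br k, are the parental types, so the F1 was w br+ k+ / w+ br k.
The two rarest classes, w br k+ and w+ br+ k, are the double crossovers. Comparing them with the parentals, only the br allele has switched, so br is the middle locus and the order is k – br – w.

br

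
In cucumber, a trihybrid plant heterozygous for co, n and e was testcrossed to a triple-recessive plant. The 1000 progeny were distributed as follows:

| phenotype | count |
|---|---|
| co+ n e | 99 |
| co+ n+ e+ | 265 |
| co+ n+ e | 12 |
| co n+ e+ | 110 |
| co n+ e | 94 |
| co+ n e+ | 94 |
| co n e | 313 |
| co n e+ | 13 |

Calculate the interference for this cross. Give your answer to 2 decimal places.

The two most frequent reciprocal classes, co+ n+ e+ and co n e, are the parental types, so the F1 was co+ n+ e+ / co n e.
The two rarest classes, co+ n+ e and co n e+, are the double crossovers. Comparing them with the parentals, only the e allele has switched, so e is the middle locus and the order is co – e – n.
co–e: (209 + 25)/1000 = 0.2340; e–n: (188 + 25)/1000 = 0.2130.
Expected DCO frequency = 0.2340 × 0.2130 ≈ 0.04984; observed = 25/1000 ≈ 0.02500.
Coefficient of coincidence = 0.02500/0.04984 ≈ 0.50; interference = 1 − 0.50 = 0.50.

0.50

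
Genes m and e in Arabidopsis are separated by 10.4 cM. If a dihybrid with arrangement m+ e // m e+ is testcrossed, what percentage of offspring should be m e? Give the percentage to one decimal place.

A map distance of 10.4 cM corresponds to a recombination frequency of 0.104.
The F1 is m+ e / m e+, so m e is a recombinant gamete class with expected frequency r/2 = 0.104/2 = 0.0520.
That is 0.0520 = 5.2% of the progeny.

5.2%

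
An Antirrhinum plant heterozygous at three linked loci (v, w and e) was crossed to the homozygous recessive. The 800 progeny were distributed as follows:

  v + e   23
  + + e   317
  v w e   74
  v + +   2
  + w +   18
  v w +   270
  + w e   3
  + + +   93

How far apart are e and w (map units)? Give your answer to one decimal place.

The two most frequent reciprocal classes, + + e and v w +, are the parental types, so the F1 was + + e / v w +.
The two rarest classes, + w e and v + +, are the double crossovers. Comparing them with the parentals, only the w allele has switched, so w is the middle locus and the order is e – w – v.
Crossovers in the e–w interval produce the single-crossover classes + + + and v w e (93 + 74 = 167) plus the double crossovers (5).
RF(e–w) = (167 + 5) / 800 = 172/800 = 0.2150 → 21.5 map units.

21.5 map units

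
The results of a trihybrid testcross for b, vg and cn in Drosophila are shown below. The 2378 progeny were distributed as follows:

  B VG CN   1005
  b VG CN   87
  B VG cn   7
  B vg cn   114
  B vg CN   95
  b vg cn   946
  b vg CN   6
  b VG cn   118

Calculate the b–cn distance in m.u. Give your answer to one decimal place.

The two most frequent reciprocal classes, b vg cn and B VG CN, are the parental types, so the F1 was b vg cn / B VG CN.
The two rarest classes, b vg CN and B VG cn, are the double crossovers. Comparing them with the parentals, only the cn allele has switched, so cn is the middle locus and the order is vg – cn – b.
Crossovers in the cn–b interval produce the single-crossover classes B vg cn and b VG CN (114 + 87 = 201) plus the double crossovers (13).
RF(cn–b) = (201 + 13) / 2378 = 214/2378 = 0.0900 → 9.0 m.u.

9.0 m.u.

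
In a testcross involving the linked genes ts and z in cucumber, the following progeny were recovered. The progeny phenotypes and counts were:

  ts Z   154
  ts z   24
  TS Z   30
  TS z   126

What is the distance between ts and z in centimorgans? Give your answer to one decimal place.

The two most frequent classes, TS z (126) and ts Z (154), are the parental types, so the F1 was TS z / ts Z.
The recombinant classes are TS Z and ts z: 30 + 24 = 54.
Recombination frequency = 54/334 = 0.1617 ≈ 16.2%, i.e. 16.2 centimorgans.

16.2 centimorgans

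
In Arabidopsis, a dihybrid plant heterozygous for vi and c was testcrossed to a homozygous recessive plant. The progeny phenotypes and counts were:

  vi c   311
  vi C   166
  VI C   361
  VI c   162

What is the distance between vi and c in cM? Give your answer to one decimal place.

32.8 cM

The two most frequent classes, VI C (361) and vi c (311), are the parental types, so the F1 was VI C / vi c.
The recombinant classes are VI c and vi C: 162 + 166 = 328.
Recombination frequency = 328/1000 = 0.3280 ≈ 32.8%, i.e. 32.8 cM.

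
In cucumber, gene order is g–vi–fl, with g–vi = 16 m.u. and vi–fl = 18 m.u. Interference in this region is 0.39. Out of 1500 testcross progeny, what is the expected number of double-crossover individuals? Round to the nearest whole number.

Map distances give recombination frequencies of 0.160 and 0.180 for the two intervals.
With interference 0.39 (so coincidence = 0.61), expected double-crossover frequency = 0.160 × 0.180 × 0.61 = 0.01757.
Expected number = 0.01757 × 1500 = 26.35 ≈ 26.

26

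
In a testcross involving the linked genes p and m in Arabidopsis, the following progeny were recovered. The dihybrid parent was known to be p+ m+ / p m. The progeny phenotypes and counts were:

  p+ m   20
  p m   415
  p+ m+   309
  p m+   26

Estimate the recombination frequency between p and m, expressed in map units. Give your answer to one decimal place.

The recombinant classes are p+ m and p m+: 20 + 26 = 46.
Recombination frequency = 46/770 = 0.0597 ≈ 6.0%, i.e. 6.0 map units.

6.0 map units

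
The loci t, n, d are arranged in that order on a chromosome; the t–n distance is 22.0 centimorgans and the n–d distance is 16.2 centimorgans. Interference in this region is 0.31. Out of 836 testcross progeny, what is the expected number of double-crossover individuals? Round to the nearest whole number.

Map distances give recombination frequencies of 0.220 and 0.162 for the two intervals.
With interference 0.31 (so coincidence = 0.69), expected double-crossover frequency = 0.220 × 0.162 × 0.69 = 0.02459.
Expected number = 0.02459 × 836 = 20.56 ≈ 21.

21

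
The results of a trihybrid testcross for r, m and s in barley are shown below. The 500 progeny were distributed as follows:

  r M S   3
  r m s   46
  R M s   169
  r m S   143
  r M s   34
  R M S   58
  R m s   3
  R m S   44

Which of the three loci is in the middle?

The two most frequent reciprocal classes, r m S and R M s, are the parental types, so the F1 was r m S / R M s.
The two rarest classes, r M S and R m s, are the double crossovers. Comparing them with the parentals, only the m allele has switched, so m is the middle locus and the order is s – m – r.

m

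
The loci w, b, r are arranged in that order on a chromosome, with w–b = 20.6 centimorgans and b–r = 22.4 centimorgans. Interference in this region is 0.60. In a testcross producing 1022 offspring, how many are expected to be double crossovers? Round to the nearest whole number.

19

Map distances give recombination frequencies of 0.206 and 0.224 for the two intervals.
With interference 0.60 (so coincidence = 0.40), expected double-crossover frequency = 0.206 × 0.224 × 0.40 = 0.01846.
Expected number = 0.01846 × 1022 = 18.86 ≈ 19.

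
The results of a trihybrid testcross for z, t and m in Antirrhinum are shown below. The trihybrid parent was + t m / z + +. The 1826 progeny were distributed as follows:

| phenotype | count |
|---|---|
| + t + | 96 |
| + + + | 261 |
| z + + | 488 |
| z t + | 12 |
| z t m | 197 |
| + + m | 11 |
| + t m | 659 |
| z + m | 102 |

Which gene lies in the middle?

t

The two rarest classes, + + m and z t +, are the double crossovers. Comparing them with the parentals, only the t allele has switched, so t is the middle locus and the order is z – t – m.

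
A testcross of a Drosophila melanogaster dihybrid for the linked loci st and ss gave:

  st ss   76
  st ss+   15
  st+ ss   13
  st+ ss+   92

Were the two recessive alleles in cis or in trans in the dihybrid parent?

The two most frequent classes are st+ ss+ (92) and st ss (76); these are the parental (non-recombinant) types.
So the F1 carried st+ ss+ on one chromosome and st ss on the other — the recessive alleles are on the same chromosome (cis / coupling).

cis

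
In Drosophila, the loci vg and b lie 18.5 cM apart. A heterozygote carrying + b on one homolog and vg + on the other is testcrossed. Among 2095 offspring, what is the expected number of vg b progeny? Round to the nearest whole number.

A map distance of 18.5 cM corresponds to a recombination frequency of 0.185.
The F1 is + b / vg +, so vg b is a recombinant gamete class with expected frequency r/2 = 0.185/2 = 0.0925.
Expected number = 0.0925 × 2095 = 193.79 ≈ 194.

194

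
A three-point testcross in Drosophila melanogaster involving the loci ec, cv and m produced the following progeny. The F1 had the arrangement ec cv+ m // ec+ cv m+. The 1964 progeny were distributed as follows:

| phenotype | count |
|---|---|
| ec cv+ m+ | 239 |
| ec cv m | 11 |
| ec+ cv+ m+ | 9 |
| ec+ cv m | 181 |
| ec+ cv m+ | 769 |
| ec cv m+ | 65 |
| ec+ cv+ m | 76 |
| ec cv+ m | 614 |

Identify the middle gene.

The two rarest classes, ec cv m and ec+ cv+ m+, are the double crossovers. Comparing them with the parentals, only the cv allele has switched, so cv is the middle locus and the order is m – cv – ec.

cv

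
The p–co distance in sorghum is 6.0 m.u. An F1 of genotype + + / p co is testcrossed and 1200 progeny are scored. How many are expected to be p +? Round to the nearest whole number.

A map distance of 6.0 m.u. corresponds to a recombination frequency of 0.060.
The F1 is + + / p co, so p + is a recombinant gamete class with expected frequency r/2 = 0.060/2 = 0.0300.
Expected number = 0.0300 × 1200 = 36.00 ≈ 36.

36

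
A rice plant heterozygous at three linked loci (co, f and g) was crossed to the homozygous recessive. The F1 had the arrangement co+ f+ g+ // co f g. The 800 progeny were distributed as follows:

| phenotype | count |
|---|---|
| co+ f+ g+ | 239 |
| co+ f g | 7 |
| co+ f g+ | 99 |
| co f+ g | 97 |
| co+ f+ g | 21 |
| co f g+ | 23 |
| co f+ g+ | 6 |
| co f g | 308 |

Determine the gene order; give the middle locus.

co

The two rarest classes, co f+ g+ and co+ f g, are the double crossovers. Comparing them with the parentals, only the co allele has switched, so co is the middle locus and the order is f – co – g.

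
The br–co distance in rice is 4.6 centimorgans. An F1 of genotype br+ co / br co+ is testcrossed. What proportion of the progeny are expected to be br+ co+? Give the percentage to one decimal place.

2.3%

A map distance of 4.6 centimorgans corresponds to a recombination frequency of 0.046.
The F1 is br+ co / br co+, so br+ co+ is a recombinant gamete class with expected frequency r/2 = 0.046/2 = 0.0230.
That is 0.0230 = 2.3% of the progeny.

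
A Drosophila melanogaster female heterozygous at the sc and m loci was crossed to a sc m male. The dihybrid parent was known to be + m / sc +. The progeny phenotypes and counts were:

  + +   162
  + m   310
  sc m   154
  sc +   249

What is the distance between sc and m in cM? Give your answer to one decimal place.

36.1 cM

The recombinant classes are + + and sc m: 162 + 154 = 316.
Recombination frequency = 316/875 = 0.3611 ≈ 36.1%, i.e. 36.1 cM.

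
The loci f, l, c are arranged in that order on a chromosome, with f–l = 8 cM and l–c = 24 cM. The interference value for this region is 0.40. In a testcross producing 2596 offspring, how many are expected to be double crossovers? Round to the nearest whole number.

30

Map distances give recombination frequencies of 0.080 and 0.240 for the two intervals.
With interference 0.40 (so coincidence = 0.60), expected double-crossover frequency = 0.080 × 0.240 × 0.60 = 0.01152.
Expected number = 0.01152 × 2596 = 29.91 ≈ 30.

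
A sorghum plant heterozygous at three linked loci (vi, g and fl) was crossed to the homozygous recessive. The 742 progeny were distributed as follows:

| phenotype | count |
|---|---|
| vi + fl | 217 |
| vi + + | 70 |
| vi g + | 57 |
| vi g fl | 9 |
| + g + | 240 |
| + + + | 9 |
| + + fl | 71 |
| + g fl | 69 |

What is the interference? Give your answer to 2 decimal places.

The two most frequent reciprocal classes, vi + fl and + g +, are the parental types, so the F1 was vi + fl / + g +.
The two rarest classes, vi g fl and + + +, are the double crossovers. Comparing them with the parentals, only the g allele has switched, so g is the middle locus and the order is vi – g – fl.
vi–g: (128 + 18)/742 = 0.1968; g–fl: (139 + 18)/742 = 0.2116.
Expected DCO frequency = 0.1968 × 0.2116 ≈ 0.04164; observed = 18/742 ≈ 0.02426.
Coefficient of coincidence = 0.02426/0.04164 ≈ 0.58; interference = 1 − 0.58 = 0.42.

0.42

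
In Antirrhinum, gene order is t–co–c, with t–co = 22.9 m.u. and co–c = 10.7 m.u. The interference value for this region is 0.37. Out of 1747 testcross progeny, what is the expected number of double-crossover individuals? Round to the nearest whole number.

27

Map distances give recombination frequencies of 0.229 and 0.107 for the two intervals.
With interference 0.37 (so coincidence = 0.63), expected double-crossover frequency = 0.229 × 0.107 × 0.63 = 0.01544.
Expected number = 0.01544 × 1747 = 26.97 ≈ 27.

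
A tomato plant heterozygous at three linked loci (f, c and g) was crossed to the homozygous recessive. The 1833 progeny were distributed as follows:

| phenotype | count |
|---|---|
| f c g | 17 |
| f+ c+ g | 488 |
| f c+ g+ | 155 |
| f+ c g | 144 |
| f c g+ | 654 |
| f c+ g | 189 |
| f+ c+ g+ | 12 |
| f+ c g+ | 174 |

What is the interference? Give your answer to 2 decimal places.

The two most frequent reciprocal classes, f c g+ and f+ c+ g, are the parental types, so the F1 was f c g+ / f+ c+ g.
The two rarest classes, f c g and f+ c+ g+, are the double crossovers. Comparing them with the parentals, only the g allele has switched, so g is the middle locus and the order is c – g – f.
c–g: (299 + 29)/1833 = 0.1789; g–f: (363 + 29)/1833 = 0.2139.
Expected DCO frequency = 0.1789 × 0.2139 ≈ 0.03827; observed = 29/1833 ≈ 0.01582.
Coefficient of coincidence = 0.01582/0.03827 ≈ 0.41; interference = 1 − 0.41 = 0.59.

0.59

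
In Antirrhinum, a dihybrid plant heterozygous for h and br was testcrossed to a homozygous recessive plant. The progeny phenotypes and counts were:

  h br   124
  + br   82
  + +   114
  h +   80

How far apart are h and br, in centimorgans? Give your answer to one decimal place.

The two most frequent classes, + + (114) and h br (124), are the parental types, so the F1 was + + / h br.
The recombinant classes are + br and h +: 82 + 80 = 162.
Recombination frequency = 162/400 = 0.4050 ≈ 40.5%, i.e. 40.5 centimorgans.

40.5 centimorgans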